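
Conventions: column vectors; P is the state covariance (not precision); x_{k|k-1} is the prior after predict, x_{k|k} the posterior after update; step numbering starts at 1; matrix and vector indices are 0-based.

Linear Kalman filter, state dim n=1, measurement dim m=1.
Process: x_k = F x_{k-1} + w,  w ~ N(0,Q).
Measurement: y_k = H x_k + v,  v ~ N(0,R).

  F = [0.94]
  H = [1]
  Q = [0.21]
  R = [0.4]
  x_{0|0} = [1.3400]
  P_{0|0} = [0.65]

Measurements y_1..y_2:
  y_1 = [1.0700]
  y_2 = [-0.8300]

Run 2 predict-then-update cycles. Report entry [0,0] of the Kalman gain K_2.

step 1: x^-=[1.2596]  P^-=[0.7843]  S=[1.1843]  K=[0.6623]  nu=[-0.1896]  x^+=[1.1340]  P^+=[0.2649]
step 2: x^-=[1.0660]  P^-=[0.4441]  S=[0.8441]  K=[0.5261]  nu=[-1.8960]  x^+=[0.0685]  P^+=[0.2104]

K[0,0] = 0.5261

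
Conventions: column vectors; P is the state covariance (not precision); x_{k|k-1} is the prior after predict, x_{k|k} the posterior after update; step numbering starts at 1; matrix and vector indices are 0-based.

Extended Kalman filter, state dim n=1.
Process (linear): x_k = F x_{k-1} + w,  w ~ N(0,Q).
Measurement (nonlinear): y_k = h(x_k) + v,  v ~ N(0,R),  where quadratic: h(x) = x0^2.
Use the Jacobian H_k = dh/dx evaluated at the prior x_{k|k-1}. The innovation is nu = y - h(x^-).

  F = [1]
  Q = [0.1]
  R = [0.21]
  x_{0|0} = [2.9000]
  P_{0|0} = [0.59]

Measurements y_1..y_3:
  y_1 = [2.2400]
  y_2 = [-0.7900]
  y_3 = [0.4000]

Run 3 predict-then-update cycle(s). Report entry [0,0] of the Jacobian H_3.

step 1: x^-=[2.9000]  P^-=[0.6900]  H_jac=[5.8000]  S=[23.4216]  K=[0.1709]  nu=[-6.1700]  x^+=[1.8457]  P^+=[0.0062]
step 2: x^-=[1.8457]  P^-=[0.1062]  H_jac=[3.6915]  S=[1.6570]  K=[0.2366]  nu=[-4.1968]  x^+=[0.8529]  P^+=[0.0135]
step 3: x^-=[0.8529]  P^-=[0.1135]  H_jac=[1.7059]  S=[0.5402]  K=[0.3583]  nu=[-0.3275]  x^+=[0.7356]  P^+=[0.0441]

H_jac[0,0] = 1.7059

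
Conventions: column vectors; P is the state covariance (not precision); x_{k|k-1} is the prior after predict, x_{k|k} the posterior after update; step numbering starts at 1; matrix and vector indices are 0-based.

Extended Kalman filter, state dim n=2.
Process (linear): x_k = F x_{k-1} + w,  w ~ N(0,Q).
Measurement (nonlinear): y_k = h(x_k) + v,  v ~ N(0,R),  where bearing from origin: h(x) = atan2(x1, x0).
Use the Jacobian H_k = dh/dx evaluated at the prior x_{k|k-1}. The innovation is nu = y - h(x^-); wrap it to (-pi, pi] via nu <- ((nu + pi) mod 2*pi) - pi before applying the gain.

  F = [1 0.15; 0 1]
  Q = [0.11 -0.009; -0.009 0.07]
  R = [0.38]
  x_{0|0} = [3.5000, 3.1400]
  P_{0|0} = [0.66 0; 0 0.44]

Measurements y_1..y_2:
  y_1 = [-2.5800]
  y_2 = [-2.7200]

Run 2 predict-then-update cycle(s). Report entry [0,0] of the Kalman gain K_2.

step 1: x^-=[3.9710, 3.1400]  P^-=[0.7799 0.0570; 0.0570 0.5100]  H_jac=[-0.1225 0.1549]  S=[0.4018]  K=[-0.2158; 0.1793]  nu=[3.0341]  x^+=[3.3161, 3.6840]  P^+=[0.7612 0.0725; 0.0725 0.4971]
step 2: x^-=[3.8687, 3.6840]  P^-=[0.9041 0.1381; 0.1381 0.5671]  H_jac=[-0.1291 0.1356]  S=[0.4007]  K=[-0.2446; 0.1474]  nu=[2.8022]  x^+=[3.1834, 4.0970]  P^+=[0.8802 0.1526; 0.1526 0.5584]

K[0,0] = -0.2446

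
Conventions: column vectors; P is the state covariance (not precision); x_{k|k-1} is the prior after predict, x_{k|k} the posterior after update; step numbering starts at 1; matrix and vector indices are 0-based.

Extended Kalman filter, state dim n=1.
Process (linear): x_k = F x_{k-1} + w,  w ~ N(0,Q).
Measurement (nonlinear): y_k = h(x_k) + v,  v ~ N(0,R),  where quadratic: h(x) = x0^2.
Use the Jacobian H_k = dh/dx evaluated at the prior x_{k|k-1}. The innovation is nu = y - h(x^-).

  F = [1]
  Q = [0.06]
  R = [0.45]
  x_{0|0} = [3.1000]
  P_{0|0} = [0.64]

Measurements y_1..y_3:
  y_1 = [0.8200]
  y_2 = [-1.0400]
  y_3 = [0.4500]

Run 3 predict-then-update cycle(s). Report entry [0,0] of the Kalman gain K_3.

step 1: x^-=[3.1000]  P^-=[0.7000]  H_jac=[6.2000]  S=[27.3580]  K=[0.1586]  nu=[-8.7900]  x^+=[1.7056]  P^+=[0.0115]
step 2: x^-=[1.7056]  P^-=[0.0715]  H_jac=[3.4112]  S=[1.2821]  K=[0.1903]  nu=[-3.9490]  x^+=[0.9542]  P^+=[0.0251]
step 3: x^-=[0.9542]  P^-=[0.0851]  H_jac=[1.9084]  S=[0.7599]  K=[0.2137]  nu=[-0.4605]  x^+=[0.8558]  P^+=[0.0504]

K[0,0] = 0.2137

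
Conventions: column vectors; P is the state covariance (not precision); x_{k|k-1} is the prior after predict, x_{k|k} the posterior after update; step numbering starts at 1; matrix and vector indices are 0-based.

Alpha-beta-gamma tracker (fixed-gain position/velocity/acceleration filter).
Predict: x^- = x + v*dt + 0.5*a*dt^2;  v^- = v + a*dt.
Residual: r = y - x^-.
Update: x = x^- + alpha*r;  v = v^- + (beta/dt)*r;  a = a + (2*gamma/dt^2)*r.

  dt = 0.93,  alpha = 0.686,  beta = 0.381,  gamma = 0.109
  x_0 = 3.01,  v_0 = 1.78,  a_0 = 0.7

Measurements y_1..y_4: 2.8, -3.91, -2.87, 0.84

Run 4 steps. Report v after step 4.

v_post = -1.9098

step 1: x_pred=4.9681  r=-2.1681  x^+=3.4808  v^+=1.5428  a^+=0.1535
step 2: x_pred=4.9820  r=-8.8920  x^+=-1.1179  v^+=-1.9573  a^+=-2.0877
step 3: x_pred=-3.8410  r=0.9710  x^+=-3.1749  v^+=-3.5011  a^+=-1.8430
step 4: x_pred=-7.2279  r=8.0679  x^+=-1.6933  v^+=-1.9098  a^+=0.1906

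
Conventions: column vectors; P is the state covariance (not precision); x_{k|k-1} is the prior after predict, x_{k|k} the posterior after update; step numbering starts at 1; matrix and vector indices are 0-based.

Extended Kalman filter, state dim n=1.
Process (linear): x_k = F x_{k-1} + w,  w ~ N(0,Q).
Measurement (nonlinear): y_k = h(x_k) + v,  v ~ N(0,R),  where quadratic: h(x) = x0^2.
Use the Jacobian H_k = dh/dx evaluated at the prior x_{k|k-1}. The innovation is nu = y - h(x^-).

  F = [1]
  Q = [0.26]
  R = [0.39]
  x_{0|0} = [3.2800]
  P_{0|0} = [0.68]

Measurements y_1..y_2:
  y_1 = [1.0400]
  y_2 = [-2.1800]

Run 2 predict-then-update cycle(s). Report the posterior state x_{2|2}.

step 1: x^-=[3.2800]  P^-=[0.9400]  H_jac=[6.5600]  S=[40.8416]  K=[0.1510]  nu=[-9.7184]  x^+=[1.8127]  P^+=[0.0090]
step 2: x^-=[1.8127]  P^-=[0.2690]  H_jac=[3.6254]  S=[3.9252]  K=[0.2484]  nu=[-5.4658]  x^+=[0.4548]  P^+=[0.0267]

x_post = [0.4548]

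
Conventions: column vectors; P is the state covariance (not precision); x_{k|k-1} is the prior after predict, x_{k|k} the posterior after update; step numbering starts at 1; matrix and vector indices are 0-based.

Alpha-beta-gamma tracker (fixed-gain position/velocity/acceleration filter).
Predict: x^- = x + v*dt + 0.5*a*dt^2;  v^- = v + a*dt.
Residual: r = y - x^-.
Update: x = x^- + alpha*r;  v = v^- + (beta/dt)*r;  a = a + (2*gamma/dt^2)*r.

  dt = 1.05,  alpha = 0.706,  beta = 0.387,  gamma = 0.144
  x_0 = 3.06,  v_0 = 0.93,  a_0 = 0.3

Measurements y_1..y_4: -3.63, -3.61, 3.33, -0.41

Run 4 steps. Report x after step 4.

step 1: x_pred=4.2019  r=-7.8319  x^+=-1.3274  v^+=-1.6416  a^+=-1.7459
step 2: x_pred=-4.0135  r=0.4035  x^+=-3.7286  v^+=-3.3260  a^+=-1.6405
step 3: x_pred=-8.1253  r=11.4553  x^+=-0.0379  v^+=-0.8264  a^+=1.3519
step 4: x_pred=-0.1604  r=-0.2496  x^+=-0.3366  v^+=0.5011  a^+=1.2867

x_post = -0.3366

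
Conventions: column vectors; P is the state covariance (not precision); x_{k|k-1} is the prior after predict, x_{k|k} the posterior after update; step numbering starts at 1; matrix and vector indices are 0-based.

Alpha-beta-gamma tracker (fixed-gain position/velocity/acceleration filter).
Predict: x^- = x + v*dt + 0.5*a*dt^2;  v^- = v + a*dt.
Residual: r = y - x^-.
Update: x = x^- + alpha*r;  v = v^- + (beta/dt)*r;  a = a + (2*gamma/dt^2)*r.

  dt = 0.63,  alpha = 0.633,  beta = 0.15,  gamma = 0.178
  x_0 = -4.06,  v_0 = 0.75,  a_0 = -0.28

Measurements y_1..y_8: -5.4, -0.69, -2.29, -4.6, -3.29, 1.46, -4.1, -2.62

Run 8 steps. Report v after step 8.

v_post = -0.5618

step 1: x_pred=-3.6431  r=-1.7569  x^+=-4.7552  v^+=0.1553  a^+=-1.8559
step 2: x_pred=-5.0257  r=4.3357  x^+=-2.2812  v^+=0.0184  a^+=2.0330
step 3: x_pred=-1.8662  r=-0.4238  x^+=-2.1345  v^+=1.1983  a^+=1.6528
step 4: x_pred=-1.0515  r=-3.5485  x^+=-3.2977  v^+=1.3947  a^+=-1.5299
step 5: x_pred=-2.7227  r=-0.5673  x^+=-3.0818  v^+=0.2957  a^+=-2.0388
step 6: x_pred=-3.3001  r=4.7601  x^+=-0.2869  v^+=0.1446  a^+=2.2308
step 7: x_pred=0.2469  r=-4.3469  x^+=-2.5047  v^+=0.5151  a^+=-1.6682
step 8: x_pred=-2.5113  r=-0.1087  x^+=-2.5801  v^+=-0.5618  a^+=-1.7657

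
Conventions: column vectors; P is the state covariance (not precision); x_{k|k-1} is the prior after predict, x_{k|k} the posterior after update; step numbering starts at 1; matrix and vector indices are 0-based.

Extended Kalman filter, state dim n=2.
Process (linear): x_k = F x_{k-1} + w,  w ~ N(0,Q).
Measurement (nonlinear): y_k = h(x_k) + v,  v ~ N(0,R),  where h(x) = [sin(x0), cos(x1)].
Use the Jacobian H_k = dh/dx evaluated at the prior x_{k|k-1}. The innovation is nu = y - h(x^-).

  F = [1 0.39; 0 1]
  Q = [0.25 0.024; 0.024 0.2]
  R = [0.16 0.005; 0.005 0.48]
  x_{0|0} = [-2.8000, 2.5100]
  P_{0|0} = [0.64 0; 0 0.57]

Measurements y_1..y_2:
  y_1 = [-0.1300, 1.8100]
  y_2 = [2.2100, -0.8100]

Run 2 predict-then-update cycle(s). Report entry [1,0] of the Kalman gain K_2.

K[1,0] = -0.1648

step 1: x^-=[-1.8211, 2.5100]  P^-=[0.9767 0.2463; 0.2463 0.7700]  H_jac=[-0.2477 0.0000; 0.0000 -0.5904]  S=[0.2199 0.0410; 0.0410 0.7484]  K=[-1.0748 -0.1354; -0.1658 -0.5984]  nu=[0.8388, 2.6171]  x^+=[-3.0770, 0.8050]  P^+=[0.6970 0.1192; 0.1192 0.4879]
step 2: x^-=[-2.7631, 0.8050]  P^-=[1.1141 0.3334; 0.3334 0.6879]  H_jac=[-0.9292 0.0000; 0.0000 -0.7208]  S=[1.1220 0.2283; 0.2283 0.8374]  K=[-0.9151 -0.0375; -0.1648 -0.5472]  nu=[2.5795, -1.5031]  x^+=[-5.0672, 1.2023]  P^+=[0.1578 0.0313; 0.0313 0.3655]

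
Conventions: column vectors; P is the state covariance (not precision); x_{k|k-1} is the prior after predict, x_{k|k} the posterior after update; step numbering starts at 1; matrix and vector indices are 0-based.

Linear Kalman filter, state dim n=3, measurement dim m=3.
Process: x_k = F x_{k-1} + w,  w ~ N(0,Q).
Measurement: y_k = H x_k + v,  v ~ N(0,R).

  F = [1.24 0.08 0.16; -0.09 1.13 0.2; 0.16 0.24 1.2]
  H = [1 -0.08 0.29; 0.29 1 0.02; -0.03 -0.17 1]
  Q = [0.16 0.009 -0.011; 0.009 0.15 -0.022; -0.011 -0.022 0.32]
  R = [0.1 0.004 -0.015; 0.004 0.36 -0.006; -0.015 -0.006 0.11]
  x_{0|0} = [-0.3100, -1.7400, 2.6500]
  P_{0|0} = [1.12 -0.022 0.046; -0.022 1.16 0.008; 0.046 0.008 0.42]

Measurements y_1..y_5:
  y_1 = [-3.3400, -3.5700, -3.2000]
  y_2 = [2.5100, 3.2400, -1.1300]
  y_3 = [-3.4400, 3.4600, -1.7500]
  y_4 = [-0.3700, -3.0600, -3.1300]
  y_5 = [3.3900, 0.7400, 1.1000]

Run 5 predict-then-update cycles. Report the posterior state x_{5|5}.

x_post = [2.1112, -0.2962, 0.6410]

step 1: x^-=[-0.0996, -1.4083, 2.7128]  P^-=[1.9144 -0.0160 0.3780; -0.0160 1.6635 0.3815; 0.3780 0.3815 1.0409]  S=[2.3167 0.5658 0.5801; 0.5658 2.1953 0.2062; 0.5801 0.2062 1.0481]  K=[0.9180 0.0318 -0.2059; -0.2308 0.8127 0.0624; 0.0252 0.1442 0.8781]  nu=[-4.1398, -2.1871, -6.1552]  x^+=[-2.7021, -2.6148, -3.1116]  P^+=[0.1043 -0.0132 -0.0357; -0.0132 0.2940 0.0550; -0.0357 0.0550 0.1036]
step 2: x^-=[-4.0576, -3.3339, -4.7938]  P^-=[0.3096 0.0113 -0.0155; 0.0113 0.5593 0.1590; -0.0155 0.1590 0.5058]  S=[0.4375 0.1073 0.0921; 0.1073 0.9583 0.0594; 0.0921 0.0594 0.5792]  K=[0.7214 0.0346 -0.1645; -0.1329 0.6010 0.0693; 0.0735 0.1137 0.8040]  nu=[7.6911, 7.8465, 2.9753]  x^+=[1.2729, 0.5654, -0.9443]  P^+=[0.0823 -0.0070 -0.0278; -0.0070 0.2166 0.0426; -0.0278 0.0426 0.0931]
step 3: x^-=[1.4726, 0.3355, -0.7938]  P^-=[0.2789 0.0146 -0.0112; 0.0146 0.4526 0.1187; -0.0112 0.1187 0.4819]  S=[0.4080 0.0988 0.0936; 0.0988 0.8493 0.0382; 0.0936 0.0382 0.5657]  K=[0.6998 0.0378 -0.1574; -0.1148 0.5516 0.0549; 0.0845 0.1017 0.7960]  nu=[-4.6556, 2.7133, -0.8550]  x^+=[-1.5480, 2.3195, -1.5917]  P^+=[0.0798 -0.0052 -0.0265; -0.0052 0.1985 0.0380; -0.0265 0.0380 0.0913]
step 4: x^-=[-1.9886, 2.4420, -1.6011]  P^-=[0.2757 0.0149 -0.0105; 0.0149 0.4270 0.1072; -0.0105 0.1072 0.4763]  S=[0.4050 0.0970 0.0939; 0.0970 0.8232 0.0312; 0.0939 0.0312 0.5633]  K=[0.6971 0.0388 -0.1562; -0.1109 0.5378 0.0494; 0.0864 0.0979 0.7941]  nu=[2.2783, -4.8933, -1.1735]  x^+=[-0.4071, -0.5001, -2.8148]  P^+=[0.0795 -0.0048 -0.0263; -0.0048 0.1935 0.0366; -0.0263 0.0366 0.0909]
step 5: x^-=[-0.9951, -1.0914, -3.5629]  P^-=[0.2753 0.0149 -0.0105; 0.0149 0.4199 0.1038; -0.0105 0.1038 0.4747]  S=[0.4046 0.0964 0.0938; 0.0964 0.8159 0.0290; 0.0938 0.0290 0.5626]  K=[0.6968 0.0391 -0.1560; -0.1100 0.5338 0.0477; 0.0868 0.0967 0.7935]  nu=[5.3311, 2.1913, 4.4475]  x^+=[2.1112, -0.2962, 0.6410]  P^+=[0.0794 -0.0047 -0.0263; -0.0047 0.1921 0.0362; -0.0263 0.0362 0.0908]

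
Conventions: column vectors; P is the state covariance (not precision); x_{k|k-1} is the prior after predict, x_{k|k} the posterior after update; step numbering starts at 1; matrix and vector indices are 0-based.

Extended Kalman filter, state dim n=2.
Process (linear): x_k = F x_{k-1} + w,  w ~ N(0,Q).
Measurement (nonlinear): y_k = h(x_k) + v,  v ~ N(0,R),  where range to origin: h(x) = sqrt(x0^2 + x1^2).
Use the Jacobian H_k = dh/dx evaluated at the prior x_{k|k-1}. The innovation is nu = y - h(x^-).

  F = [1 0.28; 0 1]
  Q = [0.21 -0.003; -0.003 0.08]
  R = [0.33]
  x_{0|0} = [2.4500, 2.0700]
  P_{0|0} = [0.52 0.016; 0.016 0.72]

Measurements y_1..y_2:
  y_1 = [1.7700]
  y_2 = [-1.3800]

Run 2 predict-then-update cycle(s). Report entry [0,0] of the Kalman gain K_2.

step 1: x^-=[3.0296, 2.0700]  P^-=[0.7954 0.2146; 0.2146 0.8000]  H_jac=[0.8257 0.5641]  S=[1.3268]  K=[0.5862; 0.4737]  nu=[-1.8992]  x^+=[1.9162, 1.1703]  P^+=[0.3394 -0.1539; -0.1539 0.5023]
step 2: x^-=[2.2439, 1.1703]  P^-=[0.5026 -0.0162; -0.0162 0.5823]  H_jac=[0.8867 0.4624]  S=[0.8364]  K=[0.5239; 0.3048]  nu=[-3.9107]  x^+=[0.1951, -0.0215]  P^+=[0.2731 -0.1498; -0.1498 0.5046]

K[0,0] = 0.5239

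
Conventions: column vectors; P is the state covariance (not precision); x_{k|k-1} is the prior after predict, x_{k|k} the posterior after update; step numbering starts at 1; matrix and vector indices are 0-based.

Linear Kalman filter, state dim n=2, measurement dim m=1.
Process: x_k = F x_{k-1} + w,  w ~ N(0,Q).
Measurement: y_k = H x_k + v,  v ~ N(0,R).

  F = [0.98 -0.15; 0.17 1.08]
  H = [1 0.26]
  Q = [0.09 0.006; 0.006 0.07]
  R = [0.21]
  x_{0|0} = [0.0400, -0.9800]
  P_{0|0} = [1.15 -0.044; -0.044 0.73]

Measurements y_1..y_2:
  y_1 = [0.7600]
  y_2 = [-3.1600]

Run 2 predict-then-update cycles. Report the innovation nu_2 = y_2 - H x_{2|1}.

innov = [-3.9395]

step 1: x^-=[0.1862, -1.0516]  P^-=[1.2238 0.0339; 0.0339 0.9386]  S=[1.5149]  K=[0.8137; 0.1834]  nu=[0.8472]  x^+=[0.8756, -0.8962]  P^+=[0.2209 -0.1922; -0.1922 0.8876]
step 2: x^-=[0.9925, -0.8190]  P^-=[0.3786 -0.2996; -0.2996 1.0411]  S=[0.5032]  K=[0.5976; -0.0574]  nu=[-3.9395]  x^+=[-1.3618, -0.5929]  P^+=[0.1989 -0.2823; -0.2823 1.0394]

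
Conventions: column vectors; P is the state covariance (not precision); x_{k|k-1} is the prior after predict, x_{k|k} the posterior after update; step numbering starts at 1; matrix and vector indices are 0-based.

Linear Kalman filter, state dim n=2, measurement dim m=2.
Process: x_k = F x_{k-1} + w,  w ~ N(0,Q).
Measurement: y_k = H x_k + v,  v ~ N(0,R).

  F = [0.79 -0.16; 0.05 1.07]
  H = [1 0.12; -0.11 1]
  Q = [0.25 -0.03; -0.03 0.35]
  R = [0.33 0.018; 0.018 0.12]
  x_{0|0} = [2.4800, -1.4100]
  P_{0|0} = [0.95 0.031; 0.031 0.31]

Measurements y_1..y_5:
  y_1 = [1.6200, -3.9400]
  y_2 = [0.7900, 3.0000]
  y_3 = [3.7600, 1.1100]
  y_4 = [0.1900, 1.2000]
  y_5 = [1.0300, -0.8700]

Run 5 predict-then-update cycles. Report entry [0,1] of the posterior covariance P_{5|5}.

step 1: x^-=[2.1848, -1.3847]  P^-=[0.8430 -0.0196; -0.0196 0.7106]  S=[1.1785 -0.0088; -0.0088 0.8451]  K=[0.7124 -0.1255; 0.0620 0.8440]  nu=[-0.3986, -2.3150]  x^+=[2.1913, -3.3633]  P^+=[0.2301 0.0231; 0.0231 0.1049]
step 2: x^-=[2.2693, -3.4892]  P^-=[0.3904 -0.0196; -0.0196 0.4732]  S=[0.7225 0.0125; 0.0125 0.6022]  K=[0.5391 -0.1150; 0.0378 0.7885]  nu=[-1.0606, 6.7388]  x^+=[0.9225, 1.7844]  P^+=[0.1740 0.0150; 0.0150 0.0970]
step 3: x^-=[0.4432, 1.9555]  P^-=[0.3573 -0.0271; -0.0271 0.4631]  S=[0.6874 0.0075; 0.0075 0.5933]  K=[0.5163 -0.1185; 0.0328 0.7850]  nu=[3.0821, -0.7967]  x^+=[2.1289, 1.4311]  P^+=[0.1666 0.0134; 0.0134 0.0963]
step 4: x^-=[1.4528, 1.6378]  P^-=[0.3531 -0.0287; -0.0287 0.4621]  S=[0.6828 0.0063; 0.0063 0.5926]  K=[0.5131 -0.1194; 0.0320 0.7846]  nu=[-1.4594, -0.2780]  x^+=[0.7372, 1.3730]  P^+=[0.1656 0.0131; 0.0131 0.0962]
step 5: x^-=[0.3627, 1.5060]  P^-=[0.3525 -0.0289; -0.0289 0.4619]  S=[0.6822 0.0061; 0.0061 0.5926]  K=[0.5127 -0.1195; 0.0318 0.7846]  nu=[0.4866, -2.3361]  x^+=[0.8914, -0.3114]  P^+=[0.1655 0.0131; 0.0131 0.0962]

P_post[0,1] = 0.0131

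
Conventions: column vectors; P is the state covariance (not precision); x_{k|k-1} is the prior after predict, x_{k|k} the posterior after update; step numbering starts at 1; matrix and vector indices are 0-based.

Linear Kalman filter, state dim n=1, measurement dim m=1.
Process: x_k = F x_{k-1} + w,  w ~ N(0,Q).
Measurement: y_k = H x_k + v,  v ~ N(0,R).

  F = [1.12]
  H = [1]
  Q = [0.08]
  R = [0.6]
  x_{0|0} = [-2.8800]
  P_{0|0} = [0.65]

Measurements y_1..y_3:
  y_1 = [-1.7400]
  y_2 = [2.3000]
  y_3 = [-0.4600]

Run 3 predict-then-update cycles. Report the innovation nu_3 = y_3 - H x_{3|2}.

step 1: x^-=[-3.2256]  P^-=[0.8954]  S=[1.4954]  K=[0.5988]  nu=[1.4856]  x^+=[-2.3361]  P^+=[0.3593]
step 2: x^-=[-2.6164]  P^-=[0.5306]  S=[1.1306]  K=[0.4693]  nu=[4.9164]  x^+=[-0.3090]  P^+=[0.2816]
step 3: x^-=[-0.3461]  P^-=[0.4332]  S=[1.0332]  K=[0.4193]  nu=[-0.1139]  x^+=[-0.3938]  P^+=[0.2516]

innov = [-0.1139]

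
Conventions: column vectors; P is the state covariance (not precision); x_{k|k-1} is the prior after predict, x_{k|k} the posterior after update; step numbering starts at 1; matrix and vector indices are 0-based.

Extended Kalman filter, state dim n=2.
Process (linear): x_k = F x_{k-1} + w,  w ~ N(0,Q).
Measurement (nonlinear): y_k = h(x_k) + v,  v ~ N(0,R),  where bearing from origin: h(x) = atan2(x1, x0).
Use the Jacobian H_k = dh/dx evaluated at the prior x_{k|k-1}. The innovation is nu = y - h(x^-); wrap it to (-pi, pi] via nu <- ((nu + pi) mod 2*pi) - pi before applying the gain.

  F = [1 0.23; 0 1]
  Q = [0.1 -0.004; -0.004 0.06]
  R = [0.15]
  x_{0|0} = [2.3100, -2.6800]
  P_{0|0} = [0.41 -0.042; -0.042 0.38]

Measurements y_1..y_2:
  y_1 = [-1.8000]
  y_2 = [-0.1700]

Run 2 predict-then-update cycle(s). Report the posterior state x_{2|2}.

x_post = [1.4830, -2.7433]

step 1: x^-=[1.6936, -2.6800]  P^-=[0.5108 0.0414; 0.0414 0.4400]  H_jac=[0.2666 0.1685]  S=[0.2025]  K=[0.7069; 0.4206]  nu=[-0.7928]  x^+=[1.1332, -3.0134]  P^+=[0.4096 -0.0188; -0.0188 0.4042]
step 2: x^-=[0.4401, -3.0134]  P^-=[0.5223 0.0701; 0.0701 0.4642]  H_jac=[0.3249 0.0474]  S=[0.2083]  K=[0.8305; 0.2151]  nu=[1.2558]  x^+=[1.4830, -2.7433]  P^+=[0.3786 0.0329; 0.0329 0.4545]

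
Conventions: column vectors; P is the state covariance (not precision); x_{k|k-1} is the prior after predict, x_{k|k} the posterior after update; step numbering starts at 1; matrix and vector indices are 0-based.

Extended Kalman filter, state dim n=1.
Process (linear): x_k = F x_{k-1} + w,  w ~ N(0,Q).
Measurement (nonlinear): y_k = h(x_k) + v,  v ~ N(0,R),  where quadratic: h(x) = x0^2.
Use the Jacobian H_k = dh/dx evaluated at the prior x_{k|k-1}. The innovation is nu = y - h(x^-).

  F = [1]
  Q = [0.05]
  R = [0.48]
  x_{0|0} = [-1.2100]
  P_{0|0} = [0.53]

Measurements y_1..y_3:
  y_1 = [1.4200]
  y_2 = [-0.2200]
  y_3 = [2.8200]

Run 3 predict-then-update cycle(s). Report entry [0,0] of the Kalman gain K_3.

K[0,0] = -0.2159

step 1: x^-=[-1.2100]  P^-=[0.5800]  H_jac=[-2.4200]  S=[3.8767]  K=[-0.3621]  nu=[-0.0441]  x^+=[-1.1940]  P^+=[0.0718]
step 2: x^-=[-1.1940]  P^-=[0.1218]  H_jac=[-2.3881]  S=[1.1747]  K=[-0.2476]  nu=[-1.6457]  x^+=[-0.7865]  P^+=[0.0498]
step 3: x^-=[-0.7865]  P^-=[0.0998]  H_jac=[-1.5730]  S=[0.7269]  K=[-0.2159]  nu=[2.2014]  x^+=[-1.2618]  P^+=[0.0659]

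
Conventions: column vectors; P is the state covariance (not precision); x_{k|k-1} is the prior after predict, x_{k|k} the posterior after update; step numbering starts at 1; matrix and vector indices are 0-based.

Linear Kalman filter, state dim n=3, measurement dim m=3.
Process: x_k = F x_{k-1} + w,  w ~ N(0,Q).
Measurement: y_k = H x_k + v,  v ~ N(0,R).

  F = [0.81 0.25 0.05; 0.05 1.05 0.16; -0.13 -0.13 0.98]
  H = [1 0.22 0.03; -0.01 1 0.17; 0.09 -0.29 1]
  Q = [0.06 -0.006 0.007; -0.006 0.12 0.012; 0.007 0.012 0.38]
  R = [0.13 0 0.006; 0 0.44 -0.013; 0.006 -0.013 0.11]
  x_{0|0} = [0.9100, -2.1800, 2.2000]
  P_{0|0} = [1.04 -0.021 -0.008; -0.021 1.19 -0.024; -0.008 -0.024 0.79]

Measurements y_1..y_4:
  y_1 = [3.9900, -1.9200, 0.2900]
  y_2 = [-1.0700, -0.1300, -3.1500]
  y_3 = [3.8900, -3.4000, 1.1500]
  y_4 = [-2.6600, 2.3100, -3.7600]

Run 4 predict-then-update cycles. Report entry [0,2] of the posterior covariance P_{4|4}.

step 1: x^-=[0.3021, -1.8915, 2.3211]  P^-=[0.8089 0.3334 -0.1116; 0.3334 1.4444 -0.0547; -0.1116 -0.0547 1.1838]  S=[1.1492 0.6258 -0.1914; 0.6258 1.8938 -0.2530; -0.1914 -0.2530 1.4161]  K=[0.8248 -0.1113 -0.0041; 0.1678 0.6779 -0.1695; -0.0456 0.2094 0.8713]  nu=[4.0344, -0.4201, -2.6068]  x^+=[3.6869, -1.0574, -0.2224]  P^+=[0.1176 -0.0448 -0.0176; -0.0448 0.2896 0.0616; -0.0176 0.0616 0.1123]
step 2: x^-=[2.7109, -0.9615, -0.5597]  P^-=[0.1375 0.0404 -0.0023; 0.0404 0.4581 0.0573; -0.0023 0.0573 0.4820]  S=[0.3085 0.1457 0.0025; 0.1457 0.9308 -0.0058; 0.0025 -0.0058 0.5959]  K=[0.4910 -0.0354 -0.0052; 0.2456 0.4631 -0.1172; 0.0011 0.1543 0.7822]  nu=[-3.5526, 0.9538, -3.1131]  x^+=[0.9488, -1.0274, -2.8513]  P^+=[0.0670 -0.0136 -0.0071; -0.0136 0.1981 0.0412; -0.0071 0.0412 0.0966]
step 3: x^-=[0.3692, -1.4875, -2.7841]  P^-=[0.1115 0.0406 0.0043; 0.0406 0.3534 0.0430; 0.0043 0.0430 0.4681]  S=[0.2778 0.1232 0.0100; 0.1232 0.8207 0.0087; 0.0100 0.0087 0.5825]  K=[0.4419 -0.0173 -0.0029; 0.2565 0.4016 -0.1062; 0.0103 0.1395 0.7807]  nu=[3.9316, -1.4355, 3.4695]  x^+=[2.1215, -1.4241, -0.2353]  P^+=[0.0589 -0.0062 -0.0045; -0.0062 0.1721 0.0351; -0.0045 0.0351 0.0947]
step 4: x^-=[1.3507, -1.4269, -0.3213]  P^-=[0.1077 0.0396 0.0055; 0.0396 0.3233 0.0391; 0.0055 0.0391 0.4669]  S=[0.2720 0.1155 0.0121; 0.1155 0.7893 0.0134; 0.0121 0.0134 0.5812]  K=[0.4343 -0.0135 -0.0024; 0.2537 0.3822 -0.1020; 0.0111 0.1352 0.7813]  nu=[-3.6871, 3.8050, -3.9740]  x^+=[-0.2925, -0.5027, -2.9528]  P^+=[0.0576 -0.0047 -0.0040; -0.0047 0.1638 0.0332; -0.0040 0.0332 0.0943]

P_post[0,2] = -0.0040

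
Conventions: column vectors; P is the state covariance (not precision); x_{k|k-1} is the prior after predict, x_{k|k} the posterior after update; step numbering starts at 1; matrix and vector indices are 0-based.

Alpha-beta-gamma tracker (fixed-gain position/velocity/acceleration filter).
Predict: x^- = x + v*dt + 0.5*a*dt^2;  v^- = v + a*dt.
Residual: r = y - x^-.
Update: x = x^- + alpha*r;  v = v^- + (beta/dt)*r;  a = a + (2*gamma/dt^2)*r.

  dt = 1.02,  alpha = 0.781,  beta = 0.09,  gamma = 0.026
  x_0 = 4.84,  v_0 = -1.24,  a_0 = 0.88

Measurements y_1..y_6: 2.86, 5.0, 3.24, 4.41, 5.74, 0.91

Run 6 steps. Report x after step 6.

step 1: x_pred=4.0330  r=-1.1730  x^+=3.1169  v^+=-0.4459  a^+=0.8214
step 2: x_pred=3.0893  r=1.9107  x^+=4.5816  v^+=0.5605  a^+=0.9169
step 3: x_pred=5.6302  r=-2.3902  x^+=3.7635  v^+=1.2848  a^+=0.7974
step 4: x_pred=5.4888  r=-1.0788  x^+=4.6462  v^+=2.0030  a^+=0.7435
step 5: x_pred=7.0760  r=-1.3360  x^+=6.0326  v^+=2.6434  a^+=0.6767
step 6: x_pred=9.0809  r=-8.1709  x^+=2.6994  v^+=2.6127  a^+=0.2683

x_post = 2.6994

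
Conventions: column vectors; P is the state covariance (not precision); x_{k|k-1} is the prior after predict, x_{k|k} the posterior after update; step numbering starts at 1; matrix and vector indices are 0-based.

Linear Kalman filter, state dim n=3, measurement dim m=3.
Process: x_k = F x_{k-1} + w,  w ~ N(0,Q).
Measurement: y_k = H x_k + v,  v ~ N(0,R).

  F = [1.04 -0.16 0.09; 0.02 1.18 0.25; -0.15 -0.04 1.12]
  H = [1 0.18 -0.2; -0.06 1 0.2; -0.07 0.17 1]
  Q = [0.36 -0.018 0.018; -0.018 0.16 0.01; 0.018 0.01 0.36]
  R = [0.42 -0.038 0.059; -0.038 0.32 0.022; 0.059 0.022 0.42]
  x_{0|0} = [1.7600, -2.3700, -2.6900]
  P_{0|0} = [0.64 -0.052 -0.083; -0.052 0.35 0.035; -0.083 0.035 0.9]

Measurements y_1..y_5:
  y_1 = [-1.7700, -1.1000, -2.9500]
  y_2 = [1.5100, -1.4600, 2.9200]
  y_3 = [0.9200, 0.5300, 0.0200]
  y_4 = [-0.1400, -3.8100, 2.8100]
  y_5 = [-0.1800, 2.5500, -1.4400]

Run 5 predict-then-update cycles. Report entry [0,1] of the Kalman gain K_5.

step 1: x^-=[1.9675, -3.4339, -3.1820]  P^-=[1.0692 -0.1336 -0.0899; -0.1336 0.7212 0.3000; -0.0899 0.3000 1.5280]  S=[1.5400 -0.2339 -0.3678; -0.2339 1.2444 0.7822; -0.3678 0.7822 2.0919]  K=[0.6929 -0.0829 0.0632; 0.0517 0.6647 -0.0330; -0.0416 0.0149 0.7450]  nu=[-3.7558, 3.0883, 0.9535]  x^+=[-0.8305, -1.6066, -2.2695]  P^+=[0.3266 -0.0513 0.0972; -0.0513 0.2142 -0.0362; 0.0972 -0.0362 0.3237]
step 2: x^-=[-0.8109, -2.4798, -2.3531]  P^-=[0.7576 -0.0841 0.1205; -0.0841 0.4558 0.0497; 0.1205 0.0497 0.7437]  S=[1.1401 -0.0970 -0.0127; -0.0970 0.8354 0.3007; -0.0127 0.3007 1.1827]  K=[0.6241 -0.0797 0.0719; 0.0385 0.5805 -0.0346; -0.0098 0.0016 0.6284]  nu=[2.2967, 1.4417, 5.6379]  x^+=[0.9128, -1.7497, 1.1693]  P^+=[0.2970 -0.0487 0.0943; -0.0487 0.1876 -0.0348; 0.0943 -0.0348 0.2759]
step 3: x^-=[1.3345, -1.7541, 1.2427]  P^-=[0.7232 -0.0782 0.1165; -0.0782 0.4167 0.0391; 0.1165 0.0391 0.6839]  S=[1.1064 -0.0928 -0.0041; -0.0928 0.7888 0.2707; -0.0041 0.2707 1.1183]  K=[0.6137 -0.0756 0.0676; 0.0368 0.5594 -0.0321; -0.0094 0.0039 0.6092]  nu=[0.1498, 2.1156, -0.8311]  x^+=[1.2103, -0.5384, 0.7433]  P^+=[0.2913 -0.0468 0.0913; -0.0468 0.1807 -0.0330; 0.0913 -0.0330 0.2674]
step 4: x^-=[1.4118, -0.4253, 0.6725]  P^-=[0.7155 -0.0756 0.1126; -0.0756 0.4077 0.0391; 0.1126 0.0391 0.6740]  S=[1.1006 -0.0918 -0.0054; -0.0918 0.7792 0.2673; -0.0054 0.2673 1.1086]  K=[0.6114 -0.0736 0.0655; 0.0369 0.5539 -0.0308; -0.0103 0.0056 0.6054]  nu=[-1.3408, -3.4345, 2.3087]  x^+=[0.9962, -2.4485, 2.0647]  P^+=[0.2898 -0.0460 0.0901; -0.0460 0.1789 -0.0322; 0.0901 -0.0322 0.2656]
step 5: x^-=[1.6136, -2.3531, 2.2609]  P^-=[0.7132 -0.0746 0.1111; -0.0746 0.4055 0.0396; 0.1111 0.0396 0.6720]  S=[1.0991 -0.0914 -0.0062; -0.0914 0.7771 0.2671; -0.0062 0.2671 1.1069]  K=[0.6108 -0.0729 0.0648; 0.0371 0.5526 -0.0303; -0.0108 0.0063 0.6046]  nu=[-0.9179, 4.5477, -3.1879]  x^+=[0.5148, 0.2224, 0.3723]  P^+=[0.2893 -0.0457 0.0897; -0.0457 0.1784 -0.0319; 0.0897 -0.0319 0.2651]

K[0,1] = -0.0729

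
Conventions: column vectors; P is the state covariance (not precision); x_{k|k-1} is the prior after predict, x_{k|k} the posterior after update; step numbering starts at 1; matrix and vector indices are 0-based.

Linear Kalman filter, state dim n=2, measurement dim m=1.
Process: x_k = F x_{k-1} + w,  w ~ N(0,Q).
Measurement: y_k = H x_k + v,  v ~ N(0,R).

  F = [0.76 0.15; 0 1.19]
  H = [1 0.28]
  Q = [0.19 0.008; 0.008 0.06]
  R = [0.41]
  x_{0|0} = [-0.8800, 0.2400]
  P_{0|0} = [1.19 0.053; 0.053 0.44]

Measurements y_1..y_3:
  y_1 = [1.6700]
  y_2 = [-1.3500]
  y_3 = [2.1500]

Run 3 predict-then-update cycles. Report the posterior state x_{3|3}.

step 1: x^-=[-0.6328, 0.2856]  P^-=[0.8993 0.1345; 0.1345 0.6831]  S=[1.4382]  K=[0.6515; 0.2265]  nu=[2.2228]  x^+=[0.8154, 0.7891]  P^+=[0.2889 -0.0777; -0.0777 0.6093]
step 2: x^-=[0.7380, 0.9390]  P^-=[0.3528 0.0464; 0.0464 0.9228]  S=[0.8612]  K=[0.4248; 0.3540]  nu=[-2.3510]  x^+=[-0.2607, 0.1068]  P^+=[0.1974 -0.0831; -0.0831 0.8149]
step 3: x^-=[-0.1821, 0.1271]  P^-=[0.3034 0.0784; 0.0784 1.2140]  S=[0.8525]  K=[0.3817; 0.4907]  nu=[2.2965]  x^+=[0.6944, 1.2539]  P^+=[0.1792 -0.0813; -0.0813 1.0088]

x_post = [0.6944, 1.2539]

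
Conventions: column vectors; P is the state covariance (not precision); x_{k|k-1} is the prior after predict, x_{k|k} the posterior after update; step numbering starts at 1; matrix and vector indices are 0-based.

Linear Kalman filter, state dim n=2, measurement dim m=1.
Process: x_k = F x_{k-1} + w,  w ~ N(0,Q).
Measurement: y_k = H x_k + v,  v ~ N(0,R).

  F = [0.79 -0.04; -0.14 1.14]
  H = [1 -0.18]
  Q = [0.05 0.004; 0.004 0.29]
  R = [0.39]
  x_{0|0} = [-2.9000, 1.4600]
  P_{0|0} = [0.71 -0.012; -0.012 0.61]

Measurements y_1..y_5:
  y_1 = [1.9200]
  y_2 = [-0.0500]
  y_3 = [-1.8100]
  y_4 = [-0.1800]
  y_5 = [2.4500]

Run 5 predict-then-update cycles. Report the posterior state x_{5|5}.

step 1: x^-=[-2.3494, 2.0704]  P^-=[0.4948 -0.1132; -0.1132 1.1005]  S=[0.9613]  K=[0.5360; -0.3239]  nu=[4.6421]  x^+=[0.1387, 0.5671]  P^+=[0.2187 0.0536; 0.0536 0.9997]
step 2: x^-=[0.0869, 0.6270]  P^-=[0.1847 -0.0172; -0.0172 1.5764]  S=[0.6319]  K=[0.2972; -0.4762]  nu=[-0.0240]  x^+=[0.0798, 0.6385]  P^+=[0.1289 0.0723; 0.0723 1.4331]
step 3: x^-=[0.0375, 0.7167]  P^-=[0.1282 -0.0101; -0.0101 2.1319]  S=[0.5909]  K=[0.2200; -0.6666]  nu=[-1.7185]  x^+=[-0.3406, 1.8622]  P^+=[0.0996 0.0765; 0.0765 1.8693]
step 4: x^-=[-0.3436, 2.1705]  P^-=[0.1103 -0.0229; -0.0229 2.6969]  S=[0.5959]  K=[0.1920; -0.8531]  nu=[0.5542]  x^+=[-0.2371, 1.6977]  P^+=[0.0883 0.0747; 0.0747 2.2633]
step 5: x^-=[-0.2552, 1.9686]  P^-=[0.1040 -0.0413; -0.0413 3.2092]  S=[0.6129]  K=[0.1819; -1.0099]  nu=[3.0596]  x^+=[0.3012, -1.1213]  P^+=[0.0838 0.0713; 0.0713 2.5841]

x_post = [0.3012, -1.1213]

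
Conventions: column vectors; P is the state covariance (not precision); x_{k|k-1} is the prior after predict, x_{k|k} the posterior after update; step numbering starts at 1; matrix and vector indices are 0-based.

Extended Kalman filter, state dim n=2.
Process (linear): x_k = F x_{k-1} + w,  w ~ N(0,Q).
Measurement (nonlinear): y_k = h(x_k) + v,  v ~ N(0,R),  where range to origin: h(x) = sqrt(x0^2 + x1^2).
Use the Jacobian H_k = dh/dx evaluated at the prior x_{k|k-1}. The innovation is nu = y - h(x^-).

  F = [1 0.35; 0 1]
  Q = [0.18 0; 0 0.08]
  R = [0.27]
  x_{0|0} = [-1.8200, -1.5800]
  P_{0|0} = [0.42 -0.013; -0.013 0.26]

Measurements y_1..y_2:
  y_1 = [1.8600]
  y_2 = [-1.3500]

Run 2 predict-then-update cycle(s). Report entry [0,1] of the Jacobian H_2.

step 1: x^-=[-2.3730, -1.5800]  P^-=[0.6227 0.0780; 0.0780 0.3400]  H_jac=[-0.8324 -0.5542]  S=[0.8779]  K=[-0.6397; -0.2886]  nu=[-0.9909]  x^+=[-1.7391, -1.2940]  P^+=[0.2635 -0.0841; -0.0841 0.2669]
step 2: x^-=[-2.1920, -1.2940]  P^-=[0.4173 0.0093; 0.0093 0.3469]  H_jac=[-0.8611 -0.5084]  S=[0.6773]  K=[-0.5376; -0.2722]  nu=[-3.8955]  x^+=[-0.0978, -0.2336]  P^+=[0.2216 -0.0898; -0.0898 0.2967]

H_jac[0,1] = -0.5084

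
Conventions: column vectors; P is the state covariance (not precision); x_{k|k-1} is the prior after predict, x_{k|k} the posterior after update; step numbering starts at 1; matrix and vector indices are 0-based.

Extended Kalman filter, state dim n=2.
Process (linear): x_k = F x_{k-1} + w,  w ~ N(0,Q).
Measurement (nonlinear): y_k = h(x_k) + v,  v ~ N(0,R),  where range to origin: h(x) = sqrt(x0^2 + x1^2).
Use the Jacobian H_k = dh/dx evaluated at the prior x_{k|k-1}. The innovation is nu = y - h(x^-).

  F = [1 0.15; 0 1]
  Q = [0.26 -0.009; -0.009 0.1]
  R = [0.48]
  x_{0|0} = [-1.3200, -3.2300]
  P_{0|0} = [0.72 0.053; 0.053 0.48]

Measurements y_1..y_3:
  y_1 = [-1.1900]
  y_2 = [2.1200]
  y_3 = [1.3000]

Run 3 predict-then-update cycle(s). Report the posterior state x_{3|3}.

x_post = [0.4222, -1.3933]

step 1: x^-=[-1.8045, -3.2300]  P^-=[1.0067 0.1160; 0.1160 0.5800]  H_jac=[-0.4877 -0.8730]  S=[1.2603]  K=[-0.4699; -0.4467]  nu=[-4.8899]  x^+=[0.4934, -1.0459]  P^+=[0.7284 -0.1485; -0.1485 0.3286]
step 2: x^-=[0.3366, -1.0459]  P^-=[0.9512 -0.1083; -0.1083 0.4286]  H_jac=[0.3063 -0.9519]  S=[1.0207]  K=[0.3864; -0.4322]  nu=[1.0213]  x^+=[0.7312, -1.4873]  P^+=[0.7988 0.0622; 0.0622 0.2379]
step 3: x^-=[0.5081, -1.4873]  P^-=[1.0828 0.0889; 0.0889 0.3379]  H_jac=[0.3233 -0.9463]  S=[0.8414]  K=[0.3161; -0.3459]  nu=[-0.2717]  x^+=[0.4222, -1.3933]  P^+=[0.9988 0.1809; 0.1809 0.2373]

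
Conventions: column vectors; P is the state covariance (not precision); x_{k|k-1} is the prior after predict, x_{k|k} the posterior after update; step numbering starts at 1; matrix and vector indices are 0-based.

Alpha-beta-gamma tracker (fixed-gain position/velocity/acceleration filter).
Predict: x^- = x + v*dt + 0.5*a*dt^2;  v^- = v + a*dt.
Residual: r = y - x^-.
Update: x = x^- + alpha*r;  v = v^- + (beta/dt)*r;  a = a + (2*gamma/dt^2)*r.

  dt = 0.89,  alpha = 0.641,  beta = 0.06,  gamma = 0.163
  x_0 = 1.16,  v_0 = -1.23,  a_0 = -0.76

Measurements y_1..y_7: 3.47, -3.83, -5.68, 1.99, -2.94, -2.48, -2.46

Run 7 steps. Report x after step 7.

x_post = -1.9825

step 1: x_pred=-0.2357  r=3.7057  x^+=2.1397  v^+=-1.6566  a^+=0.7651
step 2: x_pred=0.9683  r=-4.7983  x^+=-2.1074  v^+=-1.2991  a^+=-1.2097
step 3: x_pred=-3.7427  r=-1.9373  x^+=-4.9845  v^+=-2.5063  a^+=-2.0070
step 4: x_pred=-8.0100  r=10.0000  x^+=-1.6000  v^+=-3.6184  a^+=2.1086
step 5: x_pred=-3.9853  r=1.0453  x^+=-3.3152  v^+=-1.6713  a^+=2.5388
step 6: x_pred=-3.7972  r=1.3172  x^+=-2.9529  v^+=0.6771  a^+=3.0809
step 7: x_pred=-1.1301  r=-1.3299  x^+=-1.9825  v^+=3.3295  a^+=2.5336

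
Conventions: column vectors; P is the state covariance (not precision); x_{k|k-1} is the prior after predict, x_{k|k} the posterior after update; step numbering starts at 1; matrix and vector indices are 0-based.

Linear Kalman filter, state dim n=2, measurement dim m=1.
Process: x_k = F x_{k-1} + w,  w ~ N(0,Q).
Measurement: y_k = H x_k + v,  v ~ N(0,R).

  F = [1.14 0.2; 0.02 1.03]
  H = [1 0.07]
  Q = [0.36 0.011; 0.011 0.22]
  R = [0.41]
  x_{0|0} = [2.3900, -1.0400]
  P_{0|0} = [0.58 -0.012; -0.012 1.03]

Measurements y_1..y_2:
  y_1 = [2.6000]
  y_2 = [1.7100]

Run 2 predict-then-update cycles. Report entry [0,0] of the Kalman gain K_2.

step 1: x^-=[2.5166, -1.0234]  P^-=[1.1495 0.2223; 0.2223 1.3125]  S=[1.5970]  K=[0.7295; 0.1967]  nu=[0.1550]  x^+=[2.6297, -0.9929]  P^+=[0.2996 -0.0069; -0.0069 1.2507]
step 2: x^-=[2.7993, -0.9701]  P^-=[0.7962 0.2673; 0.2673 1.5467]  S=[1.2512]  K=[0.6513; 0.3002]  nu=[-1.0214]  x^+=[2.1341, -1.2767]  P^+=[0.2654 0.0227; 0.0227 1.4339]

K[0,0] = 0.6513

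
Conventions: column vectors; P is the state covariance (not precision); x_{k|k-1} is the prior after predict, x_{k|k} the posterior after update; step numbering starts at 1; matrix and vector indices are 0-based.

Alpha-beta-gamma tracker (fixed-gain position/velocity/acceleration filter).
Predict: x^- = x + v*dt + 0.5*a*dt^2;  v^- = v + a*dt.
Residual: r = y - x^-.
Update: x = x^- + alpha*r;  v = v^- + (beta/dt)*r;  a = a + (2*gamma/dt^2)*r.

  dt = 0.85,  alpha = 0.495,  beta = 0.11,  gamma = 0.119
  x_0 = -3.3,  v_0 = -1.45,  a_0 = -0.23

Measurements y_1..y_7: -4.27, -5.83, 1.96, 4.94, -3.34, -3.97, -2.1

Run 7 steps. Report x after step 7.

step 1: x_pred=-4.6156  r=0.3456  x^+=-4.4445  v^+=-1.6008  a^+=-0.1162
step 2: x_pred=-5.8471  r=0.0171  x^+=-5.8387  v^+=-1.6973  a^+=-0.1105
step 3: x_pred=-7.3213  r=9.2813  x^+=-2.7270  v^+=-0.5901  a^+=2.9469
step 4: x_pred=-2.1641  r=7.1041  x^+=1.3524  v^+=2.8341  a^+=5.2870
step 5: x_pred=5.6713  r=-9.0113  x^+=1.2107  v^+=6.1619  a^+=2.3186
step 6: x_pred=7.2859  r=-11.2559  x^+=1.7142  v^+=6.6760  a^+=-1.3892
step 7: x_pred=6.8870  r=-8.9870  x^+=2.4384  v^+=4.3322  a^+=-4.3496

x_post = 2.4384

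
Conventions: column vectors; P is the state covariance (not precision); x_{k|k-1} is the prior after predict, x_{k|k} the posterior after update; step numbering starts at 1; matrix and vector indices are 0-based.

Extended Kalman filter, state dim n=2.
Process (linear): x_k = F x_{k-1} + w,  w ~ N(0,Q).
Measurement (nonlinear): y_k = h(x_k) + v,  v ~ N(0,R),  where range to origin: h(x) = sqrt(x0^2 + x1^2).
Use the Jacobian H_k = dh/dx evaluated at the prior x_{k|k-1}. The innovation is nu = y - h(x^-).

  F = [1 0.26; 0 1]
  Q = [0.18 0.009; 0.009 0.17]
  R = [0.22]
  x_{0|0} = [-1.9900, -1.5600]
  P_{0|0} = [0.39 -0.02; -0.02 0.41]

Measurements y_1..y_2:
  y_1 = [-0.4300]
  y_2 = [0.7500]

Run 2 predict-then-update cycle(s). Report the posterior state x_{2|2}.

step 1: x^-=[-2.3956, -1.5600]  P^-=[0.5873 0.0956; 0.0956 0.5800]  H_jac=[-0.8380 -0.5457]  S=[0.8926]  K=[-0.6098; -0.4443]  nu=[-3.2888]  x^+=[-0.3900, -0.0986]  P^+=[0.2554 -0.1463; -0.1463 0.4038]
step 2: x^-=[-0.4156, -0.0986]  P^-=[0.3866 -0.0323; -0.0323 0.5738]  H_jac=[-0.9730 -0.2309]  S=[0.6021]  K=[-0.6124; -0.1679]  nu=[0.3228]  x^+=[-0.6133, -0.1528]  P^+=[0.1608 -0.0942; -0.0942 0.5568]

x_post = [-0.6133, -0.1528]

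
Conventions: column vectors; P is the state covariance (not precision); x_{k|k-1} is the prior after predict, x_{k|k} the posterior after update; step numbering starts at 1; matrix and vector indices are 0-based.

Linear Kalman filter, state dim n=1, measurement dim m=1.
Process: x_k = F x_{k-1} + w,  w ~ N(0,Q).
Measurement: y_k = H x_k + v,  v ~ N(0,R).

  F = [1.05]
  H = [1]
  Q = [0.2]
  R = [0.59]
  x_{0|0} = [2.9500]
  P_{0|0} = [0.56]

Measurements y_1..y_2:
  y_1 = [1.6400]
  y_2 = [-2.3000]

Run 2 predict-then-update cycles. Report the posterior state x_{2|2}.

x_post = [0.0562]

step 1: x^-=[3.0975]  P^-=[0.8174]  S=[1.4074]  K=[0.5808]  nu=[-1.4575]  x^+=[2.2510]  P^+=[0.3427]
step 2: x^-=[2.3636]  P^-=[0.5778]  S=[1.1678]  K=[0.4948]  nu=[-4.6636]  x^+=[0.0562]  P^+=[0.2919]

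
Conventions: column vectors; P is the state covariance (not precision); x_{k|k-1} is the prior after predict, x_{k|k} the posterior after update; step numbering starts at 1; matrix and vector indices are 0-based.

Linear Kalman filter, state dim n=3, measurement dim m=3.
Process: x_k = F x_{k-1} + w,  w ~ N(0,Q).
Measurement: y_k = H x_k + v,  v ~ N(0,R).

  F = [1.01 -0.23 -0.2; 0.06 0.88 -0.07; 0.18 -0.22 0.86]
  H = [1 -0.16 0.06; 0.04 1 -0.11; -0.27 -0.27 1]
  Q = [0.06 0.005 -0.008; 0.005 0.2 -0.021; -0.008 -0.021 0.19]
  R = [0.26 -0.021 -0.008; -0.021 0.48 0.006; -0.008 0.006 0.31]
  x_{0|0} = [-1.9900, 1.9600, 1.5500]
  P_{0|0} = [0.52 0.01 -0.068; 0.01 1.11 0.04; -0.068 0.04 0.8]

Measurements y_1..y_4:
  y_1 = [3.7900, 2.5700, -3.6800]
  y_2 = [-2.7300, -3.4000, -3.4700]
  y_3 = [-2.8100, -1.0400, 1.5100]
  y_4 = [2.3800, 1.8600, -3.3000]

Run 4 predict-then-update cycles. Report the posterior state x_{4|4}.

step 1: x^-=[-2.7707, 1.4969, 0.5436]  P^-=[0.7077 -0.1690 -0.0603; -0.1690 1.0621 -0.2488; -0.0603 -0.2488 0.8153]  S=[1.0494 -0.3487 -0.0814; -0.3487 1.5948 -0.5910; -0.0814 -0.5910 1.3965]  K=[0.7013 0.0354 -0.0914; -0.1421 0.6105 -0.1007; 0.0984 0.0574 0.6736]  nu=[6.7676, 1.2437, -4.5675]  x^+=[2.4374, 1.7544, -1.7954]  P^+=[0.1809 -0.0040 0.0140; -0.0040 0.3015 0.0539; 0.0140 0.0539 0.2267]
step 2: x^-=[2.4174, 1.8158, -1.4913]  P^-=[0.2707 -0.0551 0.0056; -0.0551 0.4281 -0.0495; 0.0056 -0.0495 0.3624]  S=[0.5622 -0.1403 -0.0141; -0.1403 0.9193 -0.1874; -0.0141 -0.1874 0.7390]  K=[0.5002 0.0157 -0.0577; -0.1200 0.4313 -0.0961; 0.0805 0.0200 0.5130]  nu=[-4.7674, -5.4765, -0.8358]  x^+=[-0.0051, 0.1064, -2.4133]  P^+=[0.1284 -0.0072 0.0109; -0.0072 0.2124 0.0292; 0.0109 0.0292 0.1693]
step 3: x^-=[0.4531, 0.2623, -2.0998]  P^-=[0.2106 -0.0398 0.0035; -0.0398 0.3614 -0.0490; 0.0035 -0.0490 0.3226]  S=[0.4951 -0.1162 -0.0088; -0.1162 0.8532 -0.1684; -0.0088 -0.1684 0.6931]  K=[0.4406 0.0124 -0.0529; -0.1127 0.3925 -0.1021; 0.0722 0.0068 0.4858]  nu=[-3.0951, -1.5514, 3.8029]  x^+=[-1.1311, -0.3861, -0.4866]  P^+=[0.1130 -0.0072 0.0087; -0.0072 0.1928 0.0217; 0.0087 0.0217 0.1583]
step 4: x^-=[-0.9563, -0.3735, -0.5371]  P^-=[0.1937 -0.0354 0.0009; -0.0354 0.3470 -0.0506; 0.0009 -0.0506 0.3151]  S=[0.4761 -0.1101 -0.0086; -0.1101 0.8394 -0.1665; -0.0086 -0.1665 0.6862]  K=[0.4205 0.0115 -0.0529; -0.1107 0.3830 -0.1047; 0.0678 0.0027 0.4803]  nu=[3.3088, 2.2127, -3.1219]  x^+=[0.6257, 0.4345, -1.8060]  P^+=[0.1079 -0.0071 0.0075; -0.0071 0.1880 0.0196; 0.0075 0.0196 0.1557]

x_post = [0.6257, 0.4345, -1.8060]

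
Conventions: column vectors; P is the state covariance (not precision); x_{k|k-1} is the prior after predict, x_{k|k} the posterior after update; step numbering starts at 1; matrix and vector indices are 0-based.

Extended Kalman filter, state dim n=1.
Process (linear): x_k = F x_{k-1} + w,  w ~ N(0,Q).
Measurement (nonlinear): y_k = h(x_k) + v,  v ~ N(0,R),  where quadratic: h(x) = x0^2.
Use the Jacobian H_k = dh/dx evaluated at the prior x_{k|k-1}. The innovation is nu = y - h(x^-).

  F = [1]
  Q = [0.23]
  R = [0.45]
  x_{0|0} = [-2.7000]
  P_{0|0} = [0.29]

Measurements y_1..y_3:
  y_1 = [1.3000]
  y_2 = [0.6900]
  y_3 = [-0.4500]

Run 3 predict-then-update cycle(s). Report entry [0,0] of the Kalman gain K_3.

K[0,0] = -0.3350

step 1: x^-=[-2.7000]  P^-=[0.5200]  H_jac=[-5.4000]  S=[15.6132]  K=[-0.1798]  nu=[-5.9900]  x^+=[-1.6227]  P^+=[0.0150]
step 2: x^-=[-1.6227]  P^-=[0.2450]  H_jac=[-3.2454]  S=[3.0304]  K=[-0.2624]  nu=[-1.9432]  x^+=[-1.1129]  P^+=[0.0364]
step 3: x^-=[-1.1129]  P^-=[0.2664]  H_jac=[-2.2257]  S=[1.7696]  K=[-0.3350]  nu=[-1.6885]  x^+=[-0.5472]  P^+=[0.0677]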